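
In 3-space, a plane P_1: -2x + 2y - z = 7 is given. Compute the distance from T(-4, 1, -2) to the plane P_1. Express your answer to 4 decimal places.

1.6667

n·T − d = (-2)·(-4) + (2)·(1) + (-1)·(-2) − 7 = 5; |n| = √9.
Distance = |5| / √9 = 5/√9 ≈ 1.6667.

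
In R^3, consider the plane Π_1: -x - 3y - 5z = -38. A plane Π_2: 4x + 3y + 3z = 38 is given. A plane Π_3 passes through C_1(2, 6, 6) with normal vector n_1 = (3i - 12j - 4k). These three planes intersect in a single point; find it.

(2, 7, 3)

Π_3: n_1·r = n_1·C_1 gives 3x - 12y - 4z = -90.
Solving the 3×3 linear system -x - 3y - 5z = -38, 4x + 3y + 3z = 38, 3x - 12y - 4z = -90 (e.g. by elimination or Cramer's rule, determinant = 186) gives (2, 7, 3).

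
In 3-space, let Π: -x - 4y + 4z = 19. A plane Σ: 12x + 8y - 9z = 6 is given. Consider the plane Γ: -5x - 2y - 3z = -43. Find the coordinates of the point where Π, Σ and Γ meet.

Solving the 3×3 linear system -x - 4y + 4z = 19, 12x + 8y - 9z = 6, -5x - 2y - 3z = -43 (e.g. by elimination or Cramer's rule, determinant = -218) gives (5, 0, 6).

(5, 0, 6)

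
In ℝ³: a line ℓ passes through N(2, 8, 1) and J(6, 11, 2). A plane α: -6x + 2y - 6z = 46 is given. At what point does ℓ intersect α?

(-6, 2, -1)

A direction vector for ℓ is J − N = (4, 3, 1).
Substitute r = (2, 8, 1) + t(4, 3, 1) into the plane: -2 + (-24)t = 46, so t = -2.
Intersection: (2, 8, 1) + (-2)·(4, 3, 1) = (-6, 2, -1).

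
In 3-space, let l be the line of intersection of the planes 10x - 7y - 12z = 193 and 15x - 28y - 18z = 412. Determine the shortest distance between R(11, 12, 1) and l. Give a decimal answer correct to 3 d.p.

Direction of l: (10, -7, -12) × (15, -28, -18) = (-210, 0, -175).
A point on l: solving the two plane equations with x = 0 gives (0, -7, -12).
Taking (0, -7, -12) on l with direction v = (-210, 0, -175): w = R − (0, -7, -12) = (11, 19, 13), and w × v = (-3325, -805, 3990).
Distance = |w × v| / |v| = √27623750 / √74725 ≈ 19.227.

19.227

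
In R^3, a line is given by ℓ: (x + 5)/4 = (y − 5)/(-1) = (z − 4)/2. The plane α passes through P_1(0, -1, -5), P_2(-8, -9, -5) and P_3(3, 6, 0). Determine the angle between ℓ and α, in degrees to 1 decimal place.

62.4

ℓ has direction (4, -1, 2) through (-5, 5, 4).
P_1P_2 = (-8, -8, 0), P_1P_3 = (3, 7, 5); a normal to α is P_1P_2 × P_1P_3 = (-40, 40, -32).
Using P_1: α has equation -40x + 40y - 32z = 120.
sin θ = |n·v| / (|n||v|) = |-264| / (√4224 · √21) = 0.88641.
θ ≈ 62.4°.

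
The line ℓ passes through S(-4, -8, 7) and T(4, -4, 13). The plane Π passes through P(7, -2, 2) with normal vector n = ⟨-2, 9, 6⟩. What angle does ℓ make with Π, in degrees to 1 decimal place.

28.2

A direction vector for ℓ is T − S = (8, 4, 6).
Π: n·r = n·P gives -2x + 9y + 6z = -20.
sin θ = |n·v| / (|n||v|) = |56| / (√121 · √116) = 0.47268.
θ ≈ 28.2°.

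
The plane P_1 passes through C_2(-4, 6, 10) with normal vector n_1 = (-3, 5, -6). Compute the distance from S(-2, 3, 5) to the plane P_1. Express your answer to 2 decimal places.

1.08

P_1: n_1·r = n_1·C_2 gives -3x + 5y - 6z = -18.
n·S − d = (-3)·(-2) + (5)·(3) + (-6)·(5) − (-18) = 9; |n| = √70.
Distance = |9| / √70 = 9/√70 ≈ 1.08.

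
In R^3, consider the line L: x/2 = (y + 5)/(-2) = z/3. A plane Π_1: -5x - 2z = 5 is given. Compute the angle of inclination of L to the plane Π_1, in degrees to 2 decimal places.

L has direction (2, -2, 3) through (0, -5, 0).
sin θ = |n·v| / (|n||v|) = |-16| / (√29 · √17) = 0.72060.
θ ≈ 46.10°.

46.10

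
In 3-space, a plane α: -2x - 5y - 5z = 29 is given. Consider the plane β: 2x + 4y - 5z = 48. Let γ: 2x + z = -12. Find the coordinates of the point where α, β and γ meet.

(-2, 3, -8)

Solving the 3×3 linear system -2x - 5y - 5z = 29, 2x + 4y - 5z = 48, 2x + z = -12 (e.g. by elimination or Cramer's rule, determinant = 92) gives (-2, 3, -8).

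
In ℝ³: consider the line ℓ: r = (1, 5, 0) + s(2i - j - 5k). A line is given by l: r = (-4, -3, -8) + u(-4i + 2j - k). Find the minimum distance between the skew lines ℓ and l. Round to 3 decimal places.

Common perpendicular direction n = (2, -1, -5) × (-4, 2, -1) = (11, 22, 0).
With w = (-4, -3, -8) − (1, 5, 0) = (-5, -8, -8), w · n = -231.
Distance = |w · n| / |n| = |-231| / √605 ≈ 9.391.

9.391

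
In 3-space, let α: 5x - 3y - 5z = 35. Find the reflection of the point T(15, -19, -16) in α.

λ = (n·T − d)/|n|² = (212 − 35)/59 = 3.
Reflection = T − 2λn = (15, -19, -16) − 6·(5, -3, -5) = (-15, -1, 14).

(-15, -1, 14)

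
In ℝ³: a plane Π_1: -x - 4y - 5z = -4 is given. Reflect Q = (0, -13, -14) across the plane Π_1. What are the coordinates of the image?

λ = (n·Q − d)/|n|² = (122 − (-4))/42 = 3.
Reflection = Q − 2λn = (0, -13, -14) − 6·(-1, -4, -5) = (6, 11, 16).

(6, 11, 16)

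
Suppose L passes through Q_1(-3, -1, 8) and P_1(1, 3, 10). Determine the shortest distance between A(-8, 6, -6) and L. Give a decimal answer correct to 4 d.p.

A direction vector for L is P_1 − Q_1 = (4, 4, 2).
Taking (-3, -1, 8) on L with direction v = (4, 4, 2): w = A − (-3, -1, 8) = (-5, 7, -14), and w × v = (70, -46, -48).
Distance = |w × v| / |v| = √9320 / √36 ≈ 16.0900.

16.0900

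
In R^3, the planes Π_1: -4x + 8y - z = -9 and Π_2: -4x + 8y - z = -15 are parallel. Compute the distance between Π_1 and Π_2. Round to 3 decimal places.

0.667

Same normal n = (-4, 8, -1) with |n| = √81; distance = |-9 − (-15)| / |n| = 6/√81 ≈ 0.667.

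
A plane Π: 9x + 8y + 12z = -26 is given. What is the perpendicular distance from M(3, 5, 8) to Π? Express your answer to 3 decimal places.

n·M − d = (9)·(3) + (8)·(5) + (12)·(8) − (-26) = 189; |n| = √289.
Distance = |189| / √289 = 189/√289 ≈ 11.118.

11.118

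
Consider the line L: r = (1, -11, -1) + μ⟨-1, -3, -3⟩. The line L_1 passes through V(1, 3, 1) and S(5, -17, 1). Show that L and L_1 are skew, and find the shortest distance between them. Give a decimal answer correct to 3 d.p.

A direction vector for L_1 is S − V = (4, -20, 0).
Common perpendicular direction n = (-1, -3, -3) × (4, -20, 0) = (-60, -12, 32).
With w = (1, 3, 1) − (1, -11, -1) = (0, 14, 2), w · n = -104.
Since n ≠ 0 the lines are not parallel, and w · n = -104 ≠ 0 so they do not intersect; hence they are skew.
Distance = |w · n| / |n| = |-104| / √4768 ≈ 1.506.

1.506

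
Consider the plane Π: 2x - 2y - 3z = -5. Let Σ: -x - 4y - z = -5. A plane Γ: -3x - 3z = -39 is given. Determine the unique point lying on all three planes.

(6, -2, 7)

Solving the 3×3 linear system 2x - 2y - 3z = -5, -x - 4y - z = -5, -3x - 3z = -39 (e.g. by elimination or Cramer's rule, determinant = 60) gives (6, -2, 7).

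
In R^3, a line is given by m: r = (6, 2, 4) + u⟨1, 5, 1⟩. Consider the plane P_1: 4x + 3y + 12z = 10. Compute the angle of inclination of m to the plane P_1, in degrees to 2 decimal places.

27.32

sin θ = |n·v| / (|n||v|) = |31| / (√169 · √27) = 0.45892.
θ ≈ 27.32°.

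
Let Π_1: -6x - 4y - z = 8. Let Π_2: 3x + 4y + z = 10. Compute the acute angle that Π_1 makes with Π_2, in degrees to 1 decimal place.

cos θ = |n₁·n₂| / (|n₁||n₂|) = |-35| / (√53 · √26).
θ = arccos(0.94285) ≈ 19.5°.

19.5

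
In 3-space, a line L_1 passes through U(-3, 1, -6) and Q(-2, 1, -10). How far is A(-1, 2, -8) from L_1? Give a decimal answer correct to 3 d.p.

A direction vector for L_1 is Q − U = (1, 0, -4).
Taking (-3, 1, -6) on L_1 with direction v = (1, 0, -4): w = A − (-3, 1, -6) = (2, 1, -2), and w × v = (-4, 6, -1).
Distance = |w × v| / |v| = √53 / √17 ≈ 1.766.

1.766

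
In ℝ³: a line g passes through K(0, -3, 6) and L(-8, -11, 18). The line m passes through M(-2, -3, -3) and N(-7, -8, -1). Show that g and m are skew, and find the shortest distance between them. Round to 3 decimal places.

1.414

A direction vector for g is L − K = (-8, -8, 12).
A direction vector for m is N − M = (-5, -5, 2).
Common perpendicular direction n = (-8, -8, 12) × (-5, -5, 2) = (44, -44, 0).
With w = (-2, -3, -3) − (0, -3, 6) = (-2, 0, -9), w · n = -88.
Since n ≠ 0 the lines are not parallel, and w · n = -88 ≠ 0 so they do not intersect; hence they are skew.
Distance = |w · n| / |n| = |-88| / √3872 ≈ 1.414.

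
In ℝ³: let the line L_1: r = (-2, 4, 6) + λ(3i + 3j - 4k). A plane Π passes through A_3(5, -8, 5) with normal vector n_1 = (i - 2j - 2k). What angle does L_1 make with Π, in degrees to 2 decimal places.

16.61

Π: n_1·r = n_1·A_3 gives x - 2y - 2z = 11.
sin θ = |n·v| / (|n||v|) = |5| / (√9 · √34) = 0.28583.
θ ≈ 16.61°.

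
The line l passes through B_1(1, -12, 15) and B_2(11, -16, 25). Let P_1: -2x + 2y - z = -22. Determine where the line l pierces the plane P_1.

(-4, -10, 10)

A direction vector for l is B_2 − B_1 = (10, -4, 10).
Substitute r = (1, -12, 15) + t(10, -4, 10) into the plane: -41 + (-38)t = -22, so t = -1/2.
Intersection: (1, -12, 15) + (-1/2)·(10, -4, 10) = (-4, -10, 10).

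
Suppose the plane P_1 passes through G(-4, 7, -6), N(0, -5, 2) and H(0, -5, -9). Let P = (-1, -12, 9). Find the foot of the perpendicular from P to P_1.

GN = (4, -12, 8), GH = (4, -12, -3); a normal to P_1 is GN × GH = (132, 44, 0).
Using G: P_1 has equation 132x + 44y = -220.
Foot = P − λn with λ = (n·P − d)/|n|² = (-660 − (-220))/19360 = -1/44.
Foot = (-1, -12, 9) − (-1/44)·(132, 44, 0) = (2, -11, 9).

(2, -11, 9)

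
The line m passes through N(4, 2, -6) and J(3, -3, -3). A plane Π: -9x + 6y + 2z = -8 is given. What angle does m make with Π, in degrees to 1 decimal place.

13.3

A direction vector for m is J − N = (-1, -5, 3).
sin θ = |n·v| / (|n||v|) = |-15| / (√121 · √35) = 0.23050.
θ ≈ 13.3°.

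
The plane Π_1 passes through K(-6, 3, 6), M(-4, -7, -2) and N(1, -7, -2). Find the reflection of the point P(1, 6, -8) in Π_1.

KM = (2, -10, -8), KN = (7, -10, -8); a normal to Π_1 is KM × KN = (0, -40, 50).
Using K: Π_1 has equation -40y + 50z = 180.
λ = (n·P − d)/|n|² = (-640 − 180)/4100 = -1/5.
Reflection = P − 2λn = (1, 6, -8) − (-2/5)·(0, -40, 50) = (1, -10, 12).

(1, -10, 12)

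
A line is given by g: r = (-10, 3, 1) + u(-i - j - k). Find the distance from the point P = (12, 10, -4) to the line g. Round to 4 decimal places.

Taking (-10, 3, 1) on g with direction v = (-1, -1, -1): w = P − (-10, 3, 1) = (22, 7, -5), and w × v = (-12, 27, -15).
Distance = |w × v| / |v| = √1098 / √3 ≈ 19.1311.

19.1311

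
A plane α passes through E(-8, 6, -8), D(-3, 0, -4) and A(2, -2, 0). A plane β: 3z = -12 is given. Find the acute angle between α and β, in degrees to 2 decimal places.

38.66

ED = (5, -6, 4), EA = (10, -8, 8); a normal to α is ED × EA = (-16, 0, 20).
Using E: α has equation -16x + 20z = -32.
cos θ = |n₁·n₂| / (|n₁||n₂|) = |60| / (√656 · √9).
θ = arccos(0.78087) ≈ 38.66°.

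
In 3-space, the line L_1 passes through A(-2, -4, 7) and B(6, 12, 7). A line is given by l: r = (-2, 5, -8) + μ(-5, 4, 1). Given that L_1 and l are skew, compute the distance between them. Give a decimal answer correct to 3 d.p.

A direction vector for L_1 is B − A = (8, 16, 0).
Common perpendicular direction n = (8, 16, 0) × (-5, 4, 1) = (16, -8, 112).
With w = (-2, 5, -8) − (-2, -4, 7) = (0, 9, -15), w · n = -1752.
Distance = |w · n| / |n| = |-1752| / √12864 ≈ 15.447.

15.447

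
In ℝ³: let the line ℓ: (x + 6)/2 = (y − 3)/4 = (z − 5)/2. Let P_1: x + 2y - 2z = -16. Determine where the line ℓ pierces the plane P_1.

ℓ has direction (2, 4, 2) through (-6, 3, 5).
Substitute r = (-6, 3, 5) + t(2, 4, 2) into the plane: -10 + 6t = -16, so t = -1.
Intersection: (-6, 3, 5) + (-1)·(2, 4, 2) = (-8, -1, 3).

(-8, -1, 3)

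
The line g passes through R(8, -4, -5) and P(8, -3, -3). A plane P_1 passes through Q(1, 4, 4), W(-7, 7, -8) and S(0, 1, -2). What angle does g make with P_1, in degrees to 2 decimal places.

A direction vector for g is P − R = (0, 1, 2).
QW = (-8, 3, -12), QS = (-1, -3, -6); a normal to P_1 is QW × QS = (-54, -36, 27).
Using Q: P_1 has equation -54x - 36y + 27z = -90.
sin θ = |n·v| / (|n||v|) = |18| / (√4941 · √5) = 0.11452.
θ ≈ 6.58°.

6.58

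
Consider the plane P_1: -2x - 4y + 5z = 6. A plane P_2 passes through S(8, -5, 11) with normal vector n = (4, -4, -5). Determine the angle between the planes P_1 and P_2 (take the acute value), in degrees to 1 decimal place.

P_2: n·r = n·S gives 4x - 4y - 5z = -3.
cos θ = |n₁·n₂| / (|n₁||n₂|) = |-17| / (√45 · √57).
θ = arccos(0.33566) ≈ 70.4°.

70.4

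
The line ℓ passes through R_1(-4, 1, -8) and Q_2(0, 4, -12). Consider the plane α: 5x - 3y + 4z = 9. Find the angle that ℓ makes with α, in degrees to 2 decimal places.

A direction vector for ℓ is Q_2 − R_1 = (4, 3, -4).
sin θ = |n·v| / (|n||v|) = |-5| / (√50 · √41) = 0.11043.
θ ≈ 6.34°.

6.34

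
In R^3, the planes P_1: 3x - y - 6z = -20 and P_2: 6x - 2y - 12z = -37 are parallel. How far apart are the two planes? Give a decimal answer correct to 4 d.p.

0.2212

Rescale P_2 by 1/2: 3x - y - 6z = -37/2. Then distance = |-20 − (-37/2)| / √46 ≈ 0.2212.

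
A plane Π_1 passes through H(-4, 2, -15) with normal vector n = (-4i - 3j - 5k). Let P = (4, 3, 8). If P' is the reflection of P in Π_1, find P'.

Π_1: n·r = n·H gives -4x - 3y - 5z = 85.
λ = (n·P − d)/|n|² = (-65 − 85)/50 = -3.
Reflection = P − 2λn = (4, 3, 8) − (-6)·(-4, -3, -5) = (-20, -15, -22).

(-20, -15, -22)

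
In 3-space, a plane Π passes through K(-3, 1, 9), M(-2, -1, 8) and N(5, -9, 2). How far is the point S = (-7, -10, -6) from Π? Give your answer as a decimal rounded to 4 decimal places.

13.0493

KM = (1, -2, -1), KN = (8, -10, -7); a normal to Π is KM × KN = (4, -1, 6).
Using K: Π has equation 4x - y + 6z = 41.
n·S − d = (4)·(-7) + (-1)·(-10) + (6)·(-6) − 41 = -95; |n| = √53.
Distance = |-95| / √53 = 95/√53 ≈ 13.0493.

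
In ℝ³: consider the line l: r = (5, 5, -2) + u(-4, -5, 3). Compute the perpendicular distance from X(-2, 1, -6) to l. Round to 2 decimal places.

Taking (5, 5, -2) on l with direction v = (-4, -5, 3): w = X − (5, 5, -2) = (-7, -4, -4), and w × v = (-32, 37, 19).
Distance = |w × v| / |v| = √2754 / √50 ≈ 7.42.

7.42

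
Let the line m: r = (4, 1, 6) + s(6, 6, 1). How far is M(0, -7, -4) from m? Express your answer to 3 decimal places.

9.375

Taking (4, 1, 6) on m with direction v = (6, 6, 1): w = M − (4, 1, 6) = (-4, -8, -10), and w × v = (52, -56, 24).
Distance = |w × v| / |v| = √6416 / √73 ≈ 9.375.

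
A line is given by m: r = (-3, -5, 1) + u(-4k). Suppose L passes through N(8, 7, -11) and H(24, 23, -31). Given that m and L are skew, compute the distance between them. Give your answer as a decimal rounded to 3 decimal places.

A direction vector for L is H − N = (16, 16, -20).
Common perpendicular direction n = (0, 0, -4) × (16, 16, -20) = (64, -64, 0).
With w = (8, 7, -11) − (-3, -5, 1) = (11, 12, -12), w · n = -64.
Distance = |w · n| / |n| = |-64| / √8192 ≈ 0.707.

0.707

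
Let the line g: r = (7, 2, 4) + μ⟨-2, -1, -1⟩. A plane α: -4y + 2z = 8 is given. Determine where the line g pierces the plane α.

(-1, -2, 0)

Substitute r = (7, 2, 4) + t(-2, -1, -1) into the plane: 0 + 2t = 8, so t = 4.
Intersection: (7, 2, 4) + 4·(-2, -1, -1) = (-1, -2, 0).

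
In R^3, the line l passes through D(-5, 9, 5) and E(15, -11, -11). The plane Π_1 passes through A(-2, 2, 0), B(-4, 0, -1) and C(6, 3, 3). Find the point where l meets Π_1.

A direction vector for l is E − D = (20, -20, -16).
AB = (-2, -2, -1), AC = (8, 1, 3); a normal to Π_1 is AB × AC = (-5, -2, 14).
Using A: Π_1 has equation -5x - 2y + 14z = 6.
Substitute r = (-5, 9, 5) + t(20, -20, -16) into the plane: 77 + (-284)t = 6, so t = 1/4.
Intersection: (-5, 9, 5) + (1/4)·(20, -20, -16) = (0, 4, 1).

(0, 4, 1)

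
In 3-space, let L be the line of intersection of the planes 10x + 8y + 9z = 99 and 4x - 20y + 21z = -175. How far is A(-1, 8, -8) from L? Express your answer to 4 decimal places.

Direction of L: (10, 8, 9) × (4, -20, 21) = (348, -174, -232).
A point on L: solving the two plane equations with x = 7 gives (7, 7, -3).
Taking (7, 7, -3) on L with direction v = (348, -174, -232): w = A − (7, 7, -3) = (-8, 1, -5), and w × v = (-1102, -3596, 1044).
Distance = |w × v| / |v| = √15235556 / √205204 ≈ 8.6166.

8.6166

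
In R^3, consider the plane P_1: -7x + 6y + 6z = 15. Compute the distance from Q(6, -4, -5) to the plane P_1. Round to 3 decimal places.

n·Q − d = (-7)·(6) + (6)·(-4) + (6)·(-5) − 15 = -111; |n| = √121.
Distance = |-111| / √121 = 111/√121 ≈ 10.091.

10.091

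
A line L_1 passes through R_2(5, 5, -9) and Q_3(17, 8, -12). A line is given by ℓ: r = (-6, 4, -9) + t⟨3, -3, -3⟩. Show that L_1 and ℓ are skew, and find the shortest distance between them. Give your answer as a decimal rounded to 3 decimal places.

3.082

A direction vector for L_1 is Q_3 − R_2 = (12, 3, -3).
Common perpendicular direction n = (12, 3, -3) × (3, -3, -3) = (-18, 27, -45).
With w = (-6, 4, -9) − (5, 5, -9) = (-11, -1, 0), w · n = 171.
Since n ≠ 0 the lines are not parallel, and w · n = 171 ≠ 0 so they do not intersect; hence they are skew.
Distance = |w · n| / |n| = |171| / √3078 ≈ 3.082.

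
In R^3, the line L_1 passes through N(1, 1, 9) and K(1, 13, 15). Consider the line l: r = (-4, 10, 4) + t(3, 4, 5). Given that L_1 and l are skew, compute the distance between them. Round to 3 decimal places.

3.000

A direction vector for L_1 is K − N = (0, 12, 6).
Common perpendicular direction n = (0, 12, 6) × (3, 4, 5) = (36, 18, -36).
With w = (-4, 10, 4) − (1, 1, 9) = (-5, 9, -5), w · n = 162.
Distance = |w · n| / |n| = |162| / √2916 ≈ 3.000.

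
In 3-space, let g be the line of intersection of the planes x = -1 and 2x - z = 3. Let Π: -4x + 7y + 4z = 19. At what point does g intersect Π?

(-1, 5, -5)

Direction of g: (1, 0, 0) × (2, 0, -1) = (0, 1, 0).
A point on g: solving the two plane equations with y = 2 gives (-1, 2, -5).
Substitute r = (-1, 2, -5) + t(0, 1, 0) into the plane: -2 + 7t = 19, so t = 3.
Intersection: (-1, 2, -5) + 3·(0, 1, 0) = (-1, 5, -5).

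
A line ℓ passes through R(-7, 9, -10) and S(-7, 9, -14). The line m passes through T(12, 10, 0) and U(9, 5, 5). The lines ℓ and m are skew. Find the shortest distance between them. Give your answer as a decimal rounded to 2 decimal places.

A direction vector for ℓ is S − R = (0, 0, -4).
A direction vector for m is U − T = (-3, -5, 5).
Common perpendicular direction n = (0, 0, -4) × (-3, -5, 5) = (-20, 12, 0).
With w = (12, 10, 0) − (-7, 9, -10) = (19, 1, 10), w · n = -368.
Distance = |w · n| / |n| = |-368| / √544 ≈ 15.78.

15.78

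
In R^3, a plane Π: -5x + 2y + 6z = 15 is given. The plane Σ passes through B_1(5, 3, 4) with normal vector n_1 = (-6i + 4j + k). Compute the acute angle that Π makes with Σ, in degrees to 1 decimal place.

Σ: n_1·r = n_1·B_1 gives -6x + 4y + z = -14.
cos θ = |n₁·n₂| / (|n₁||n₂|) = |44| / (√65 · √53).
θ = arccos(0.74965) ≈ 41.4°.

41.4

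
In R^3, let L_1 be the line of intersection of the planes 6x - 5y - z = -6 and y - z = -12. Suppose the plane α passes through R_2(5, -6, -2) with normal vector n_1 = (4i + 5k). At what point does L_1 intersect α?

Direction of L_1: (6, -5, -1) × (0, 1, -1) = (6, 6, 6).
A point on L_1: solving the two plane equations with x = -9 gives (-9, -10, 2).
α: n_1·r = n_1·R_2 gives 4x + 5z = 10.
Substitute r = (-9, -10, 2) + t(6, 6, 6) into the plane: -26 + 54t = 10, so t = 2/3.
Intersection: (-9, -10, 2) + (2/3)·(6, 6, 6) = (-5, -6, 6).

(-5, -6, 6)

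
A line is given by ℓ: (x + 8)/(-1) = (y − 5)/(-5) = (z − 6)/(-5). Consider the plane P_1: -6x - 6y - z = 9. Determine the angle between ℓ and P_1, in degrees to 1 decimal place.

42.2

ℓ has direction (-1, -5, -5) through (-8, 5, 6).
sin θ = |n·v| / (|n||v|) = |41| / (√73 · √51) = 0.67195.
θ ≈ 42.2°.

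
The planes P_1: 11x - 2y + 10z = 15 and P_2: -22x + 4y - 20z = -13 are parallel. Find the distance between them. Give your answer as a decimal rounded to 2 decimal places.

Rescale P_2 by 1/(-2): 11x - 2y + 10z = 13/2. Then distance = |15 − (13/2)| / √225 ≈ 0.57.

0.57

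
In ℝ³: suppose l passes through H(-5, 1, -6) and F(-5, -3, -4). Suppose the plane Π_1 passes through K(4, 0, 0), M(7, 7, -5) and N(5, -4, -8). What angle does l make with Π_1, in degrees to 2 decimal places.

A direction vector for l is F − H = (0, -4, 2).
KM = (3, 7, -5), KN = (1, -4, -8); a normal to Π_1 is KM × KN = (-76, 19, -19).
Using K: Π_1 has equation -76x + 19y - 19z = -304.
sin θ = |n·v| / (|n||v|) = |-114| / (√6498 · √20) = 0.31623.
θ ≈ 18.43°.

18.43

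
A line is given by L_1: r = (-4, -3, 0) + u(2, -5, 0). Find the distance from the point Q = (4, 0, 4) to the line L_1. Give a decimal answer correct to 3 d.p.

9.432

Taking (-4, -3, 0) on L_1 with direction v = (2, -5, 0): w = Q − (-4, -3, 0) = (8, 3, 4), and w × v = (20, 8, -46).
Distance = |w × v| / |v| = √2580 / √29 ≈ 9.432.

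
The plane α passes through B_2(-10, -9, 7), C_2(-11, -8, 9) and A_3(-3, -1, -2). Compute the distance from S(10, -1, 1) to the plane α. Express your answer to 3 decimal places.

12.508

B_2C_2 = (-1, 1, 2), B_2A_3 = (7, 8, -9); a normal to α is B_2C_2 × B_2A_3 = (-25, 5, -15).
Using B_2: α has equation -25x + 5y - 15z = 100.
n·S − d = (-25)·(10) + (5)·(-1) + (-15)·(1) − 100 = -370; |n| = √875.
Distance = |-370| / √875 = 370/√875 ≈ 12.508.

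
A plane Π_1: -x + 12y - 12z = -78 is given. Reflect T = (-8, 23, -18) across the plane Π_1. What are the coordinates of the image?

λ = (n·T − d)/|n|² = (500 − (-78))/289 = 2.
Reflection = T − 2λn = (-8, 23, -18) − 4·(-1, 12, -12) = (-4, -25, 30).

(-4, -25, 30)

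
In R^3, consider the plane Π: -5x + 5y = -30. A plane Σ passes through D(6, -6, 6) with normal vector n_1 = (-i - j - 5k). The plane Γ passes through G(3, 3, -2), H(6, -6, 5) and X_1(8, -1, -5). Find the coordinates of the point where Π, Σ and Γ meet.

(3, -3, 6)

Σ: n_1·r = n_1·D gives -x - y - 5z = -30.
GH = (3, -9, 7), GX_1 = (5, -4, -3); a normal to Γ is GH × GX_1 = (55, 44, 33).
Using G: Γ has equation 55x + 44y + 33z = 231.
Solving the 3×3 linear system -5x + 5y = -30, -x - y - 5z = -30, 55x + 44y + 33z = 231 (e.g. by elimination or Cramer's rule, determinant = -2145) gives (3, -3, 6).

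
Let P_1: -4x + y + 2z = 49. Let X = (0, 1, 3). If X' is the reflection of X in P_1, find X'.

λ = (n·X − d)/|n|² = (7 − 49)/21 = -2.
Reflection = X − 2λn = (0, 1, 3) − (-4)·(-4, 1, 2) = (-16, 5, 11).

(-16, 5, 11)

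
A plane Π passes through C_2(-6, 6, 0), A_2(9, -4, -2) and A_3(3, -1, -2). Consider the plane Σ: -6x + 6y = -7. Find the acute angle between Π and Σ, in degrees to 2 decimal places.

77.83

C_2A_2 = (15, -10, -2), C_2A_3 = (9, -7, -2); a normal to Π is C_2A_2 × C_2A_3 = (6, 12, -15).
Using C_2: Π has equation 6x + 12y - 15z = 36.
cos θ = |n₁·n₂| / (|n₁||n₂|) = |36| / (√405 · √72).
θ = arccos(0.21082) ≈ 77.83°.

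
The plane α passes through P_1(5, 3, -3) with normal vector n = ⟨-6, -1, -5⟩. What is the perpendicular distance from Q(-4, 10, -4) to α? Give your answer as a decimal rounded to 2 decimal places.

6.60

α: n·r = n·P_1 gives -6x - y - 5z = -18.
n·Q − d = (-6)·(-4) + (-1)·(10) + (-5)·(-4) − (-18) = 52; |n| = √62.
Distance = |52| / √62 = 52/√62 ≈ 6.60.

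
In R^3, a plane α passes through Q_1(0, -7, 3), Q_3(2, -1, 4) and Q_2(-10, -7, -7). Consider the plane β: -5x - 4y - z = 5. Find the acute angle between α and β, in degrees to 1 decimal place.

68.8

Q_1Q_3 = (2, 6, 1), Q_1Q_2 = (-10, 0, -10); a normal to α is Q_1Q_3 × Q_1Q_2 = (-60, 10, 60).
Using Q_1: α has equation -60x + 10y + 60z = 110.
cos θ = |n₁·n₂| / (|n₁||n₂|) = |200| / (√7300 · √42).
θ = arccos(0.36120) ≈ 68.8°.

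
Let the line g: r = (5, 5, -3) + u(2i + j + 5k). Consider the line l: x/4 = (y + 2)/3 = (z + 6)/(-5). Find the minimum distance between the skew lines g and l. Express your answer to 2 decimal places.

l has direction (4, 3, -5) through (0, -2, -6).
Common perpendicular direction n = (2, 1, 5) × (4, 3, -5) = (-20, 30, 2).
With w = (0, -2, -6) − (5, 5, -3) = (-5, -7, -3), w · n = -116.
Distance = |w · n| / |n| = |-116| / √1304 ≈ 3.21.

3.21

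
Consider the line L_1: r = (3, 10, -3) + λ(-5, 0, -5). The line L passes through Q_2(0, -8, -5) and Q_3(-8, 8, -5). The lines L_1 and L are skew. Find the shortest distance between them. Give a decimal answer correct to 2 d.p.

A direction vector for L is Q_3 − Q_2 = (-8, 16, 0).
Common perpendicular direction n = (-5, 0, -5) × (-8, 16, 0) = (80, 40, -80).
With w = (0, -8, -5) − (3, 10, -3) = (-3, -18, -2), w · n = -800.
Distance = |w · n| / |n| = |-800| / √14400 ≈ 6.67.

6.67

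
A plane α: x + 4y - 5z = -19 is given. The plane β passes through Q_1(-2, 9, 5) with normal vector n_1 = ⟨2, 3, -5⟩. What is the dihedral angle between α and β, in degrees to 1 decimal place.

12.5

β: n_1·r = n_1·Q_1 gives 2x + 3y - 5z = -2.
cos θ = |n₁·n₂| / (|n₁||n₂|) = |39| / (√42 · √38).
θ = arccos(0.97622) ≈ 12.5°.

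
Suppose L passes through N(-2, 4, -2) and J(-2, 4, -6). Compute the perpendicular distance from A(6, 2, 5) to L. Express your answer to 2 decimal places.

8.25

A direction vector for L is J − N = (0, 0, -4).
Taking (-2, 4, -2) on L with direction v = (0, 0, -4): w = A − (-2, 4, -2) = (8, -2, 7), and w × v = (8, 32, 0).
Distance = |w × v| / |v| = √1088 / √16 ≈ 8.25.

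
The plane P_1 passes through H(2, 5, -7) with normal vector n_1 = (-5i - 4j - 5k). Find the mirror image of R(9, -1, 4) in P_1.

(-1, -9, -6)

P_1: n_1·r = n_1·H gives -5x - 4y - 5z = 5.
λ = (n·R − d)/|n|² = (-61 − 5)/66 = -1.
Reflection = R − 2λn = (9, -1, 4) − (-2)·(-5, -4, -5) = (-1, -9, -6).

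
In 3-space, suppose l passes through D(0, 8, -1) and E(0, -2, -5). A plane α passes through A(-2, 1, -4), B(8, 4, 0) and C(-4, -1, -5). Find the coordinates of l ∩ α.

(0, 3, -3)

A direction vector for l is E − D = (0, -10, -4).
AB = (10, 3, 4), AC = (-2, -2, -1); a normal to α is AB × AC = (5, 2, -14).
Using A: α has equation 5x + 2y - 14z = 48.
Substitute r = (0, 8, -1) + t(0, -10, -4) into the plane: 30 + 36t = 48, so t = 1/2.
Intersection: (0, 8, -1) + (1/2)·(0, -10, -4) = (0, 3, -3).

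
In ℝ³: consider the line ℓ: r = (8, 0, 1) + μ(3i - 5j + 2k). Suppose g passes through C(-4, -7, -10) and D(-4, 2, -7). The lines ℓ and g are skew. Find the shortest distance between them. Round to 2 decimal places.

3.72

A direction vector for g is D − C = (0, 9, 3).
Common perpendicular direction n = (3, -5, 2) × (0, 9, 3) = (-33, -9, 27).
With w = (-4, -7, -10) − (8, 0, 1) = (-12, -7, -11), w · n = 162.
Distance = |w · n| / |n| = |162| / √1899 ≈ 3.72.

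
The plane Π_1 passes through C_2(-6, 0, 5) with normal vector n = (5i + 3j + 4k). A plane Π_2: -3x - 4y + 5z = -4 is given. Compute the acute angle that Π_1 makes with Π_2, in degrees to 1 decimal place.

Π_1: n·r = n·C_2 gives 5x + 3y + 4z = -10.
cos θ = |n₁·n₂| / (|n₁||n₂|) = |-7| / (√50 · √50).
θ = arccos(0.14000) ≈ 82.0°.

82.0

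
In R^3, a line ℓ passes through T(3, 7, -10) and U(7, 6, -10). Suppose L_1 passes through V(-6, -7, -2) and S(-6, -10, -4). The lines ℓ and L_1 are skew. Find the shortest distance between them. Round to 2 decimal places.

A direction vector for ℓ is U − T = (4, -1, 0).
A direction vector for L_1 is S − V = (0, -3, -2).
Common perpendicular direction n = (4, -1, 0) × (0, -3, -2) = (2, 8, -12).
With w = (-6, -7, -2) − (3, 7, -10) = (-9, -14, 8), w · n = -226.
Distance = |w · n| / |n| = |-226| / √212 ≈ 15.52.

15.52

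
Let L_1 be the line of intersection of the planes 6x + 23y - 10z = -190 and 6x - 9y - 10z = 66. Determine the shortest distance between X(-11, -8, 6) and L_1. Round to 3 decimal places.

Direction of L_1: (6, 23, -10) × (6, -9, -10) = (-320, 0, -192).
A point on L_1: solving the two plane equations with x = -1 gives (-1, -8, 0).
Taking (-1, -8, 0) on L_1 with direction v = (-320, 0, -192): w = X − (-1, -8, 0) = (-10, 0, 6), and w × v = (0, -3840, 0).
Distance = |w × v| / |v| = √14745600 / √139264 ≈ 10.290.

10.290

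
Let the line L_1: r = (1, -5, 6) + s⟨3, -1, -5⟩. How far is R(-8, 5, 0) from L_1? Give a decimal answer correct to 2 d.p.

Taking (1, -5, 6) on L_1 with direction v = (3, -1, -5): w = R − (1, -5, 6) = (-9, 10, -6), and w × v = (-56, -63, -21).
Distance = |w × v| / |v| = √7546 / √35 ≈ 14.68.

14.68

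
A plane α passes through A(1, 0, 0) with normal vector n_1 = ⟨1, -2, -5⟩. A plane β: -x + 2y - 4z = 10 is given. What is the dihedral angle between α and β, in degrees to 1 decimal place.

α: n_1·r = n_1·A gives x - 2y - 5z = 1.
cos θ = |n₁·n₂| / (|n₁||n₂|) = |15| / (√30 · √21).
θ = arccos(0.59761) ≈ 53.3°.

53.3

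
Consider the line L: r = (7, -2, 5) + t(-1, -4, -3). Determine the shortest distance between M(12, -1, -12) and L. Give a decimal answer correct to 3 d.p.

15.721

Taking (7, -2, 5) on L with direction v = (-1, -4, -3): w = M − (7, -2, 5) = (5, 1, -17), and w × v = (-71, 32, -19).
Distance = |w × v| / |v| = √6426 / √26 ≈ 15.721.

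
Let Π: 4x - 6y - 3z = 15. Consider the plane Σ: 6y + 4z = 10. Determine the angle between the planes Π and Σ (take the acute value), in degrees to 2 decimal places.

31.54

cos θ = |n₁·n₂| / (|n₁||n₂|) = |-48| / (√61 · √52).
θ = arccos(0.85226) ≈ 31.54°.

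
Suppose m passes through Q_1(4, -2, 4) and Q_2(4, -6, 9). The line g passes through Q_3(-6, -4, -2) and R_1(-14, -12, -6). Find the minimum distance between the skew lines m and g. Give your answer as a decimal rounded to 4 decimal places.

3.7947

A direction vector for m is Q_2 − Q_1 = (0, -4, 5).
A direction vector for g is R_1 − Q_3 = (-8, -8, -4).
Common perpendicular direction n = (0, -4, 5) × (-8, -8, -4) = (56, -40, -32).
With w = (-6, -4, -2) − (4, -2, 4) = (-10, -2, -6), w · n = -288.
Distance = |w · n| / |n| = |-288| / √5760 ≈ 3.7947.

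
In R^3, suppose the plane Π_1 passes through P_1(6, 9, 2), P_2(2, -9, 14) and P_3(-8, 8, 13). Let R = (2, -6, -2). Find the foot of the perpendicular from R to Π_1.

(8, -2, 6)

P_1P_2 = (-4, -18, 12), P_1P_3 = (-14, -1, 11); a normal to Π_1 is P_1P_2 × P_1P_3 = (-186, -124, -248).
Using P_1: Π_1 has equation -186x - 124y - 248z = -2728.
Foot = R − λn with λ = (n·R − d)/|n|² = (868 − (-2728))/111476 = 1/31.
Foot = (2, -6, -2) − (1/31)·(-186, -124, -248) = (8, -2, 6).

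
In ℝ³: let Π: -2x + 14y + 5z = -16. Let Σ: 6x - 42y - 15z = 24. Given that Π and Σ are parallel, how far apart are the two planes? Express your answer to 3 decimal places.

Rescale Σ by 1/(-3): -2x + 14y + 5z = -8. Then distance = |-16 − (-8)| / √225 ≈ 0.533.

0.533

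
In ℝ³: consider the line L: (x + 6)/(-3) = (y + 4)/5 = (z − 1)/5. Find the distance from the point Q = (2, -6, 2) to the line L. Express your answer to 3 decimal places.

L has direction (-3, 5, 5) through (-6, -4, 1).
Taking (-6, -4, 1) on L with direction v = (-3, 5, 5): w = Q − (-6, -4, 1) = (8, -2, 1), and w × v = (-15, -43, 34).
Distance = |w × v| / |v| = √3230 / √59 ≈ 7.399.

7.399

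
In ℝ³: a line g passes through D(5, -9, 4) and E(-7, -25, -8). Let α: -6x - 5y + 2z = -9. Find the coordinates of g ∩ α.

A direction vector for g is E − D = (-12, -16, -12).
Substitute r = (5, -9, 4) + t(-12, -16, -12) into the plane: 23 + 128t = -9, so t = -1/4.
Intersection: (5, -9, 4) + (-1/4)·(-12, -16, -12) = (8, -5, 7).

(8, -5, 7)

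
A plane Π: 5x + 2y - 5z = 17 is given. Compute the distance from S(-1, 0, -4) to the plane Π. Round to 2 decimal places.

n·S − d = (5)·(-1) + (2)·(0) + (-5)·(-4) − 17 = -2; |n| = √54.
Distance = |-2| / √54 = 2/√54 ≈ 0.27.

0.27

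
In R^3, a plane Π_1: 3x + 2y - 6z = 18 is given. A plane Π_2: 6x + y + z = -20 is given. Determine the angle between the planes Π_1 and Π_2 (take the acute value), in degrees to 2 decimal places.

71.07

cos θ = |n₁·n₂| / (|n₁||n₂|) = |14| / (√49 · √38).
θ = arccos(0.32444) ≈ 71.07°.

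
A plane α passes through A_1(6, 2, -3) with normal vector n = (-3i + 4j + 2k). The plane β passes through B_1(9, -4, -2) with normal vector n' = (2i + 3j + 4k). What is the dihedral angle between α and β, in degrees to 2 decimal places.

α: n·r = n·A_1 gives -3x + 4y + 2z = -16.
β: n'·r = n'·B_1 gives 2x + 3y + 4z = -2.
cos θ = |n₁·n₂| / (|n₁||n₂|) = |14| / (√29 · √29).
θ = arccos(0.48276) ≈ 61.13°.

61.13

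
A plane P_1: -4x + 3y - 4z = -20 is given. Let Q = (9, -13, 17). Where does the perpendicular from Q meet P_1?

(-3, -4, 5)

Foot = Q − λn with λ = (n·Q − d)/|n|² = (-143 − (-20))/41 = -3.
Foot = (9, -13, 17) − (-3)·(-4, 3, -4) = (-3, -4, 5).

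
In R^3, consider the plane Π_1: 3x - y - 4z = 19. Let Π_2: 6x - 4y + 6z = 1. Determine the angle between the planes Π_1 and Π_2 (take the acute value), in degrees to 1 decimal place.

cos θ = |n₁·n₂| / (|n₁||n₂|) = |-2| / (√26 · √88).
θ = arccos(0.04181) ≈ 87.6°.

87.6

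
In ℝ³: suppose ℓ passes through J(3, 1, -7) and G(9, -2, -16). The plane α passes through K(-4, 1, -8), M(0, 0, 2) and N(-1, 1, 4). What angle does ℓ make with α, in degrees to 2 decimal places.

10.58

A direction vector for ℓ is G − J = (6, -3, -9).
KM = (4, -1, 10), KN = (3, 0, 12); a normal to α is KM × KN = (-12, -18, 3).
Using K: α has equation -12x - 18y + 3z = 6.
sin θ = |n·v| / (|n||v|) = |-45| / (√477 · √126) = 0.18356.
θ ≈ 10.58°.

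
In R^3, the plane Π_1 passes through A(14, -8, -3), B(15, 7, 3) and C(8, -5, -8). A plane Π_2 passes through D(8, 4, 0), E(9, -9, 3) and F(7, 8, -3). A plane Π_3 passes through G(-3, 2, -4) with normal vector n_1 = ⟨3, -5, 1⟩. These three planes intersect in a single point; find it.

(6, 7, -6)

AB = (1, 15, 6), AC = (-6, 3, -5); a normal to Π_1 is AB × AC = (-93, -31, 93).
Using A: Π_1 has equation -93x - 31y + 93z = -1333.
DE = (1, -13, 3), DF = (-1, 4, -3); a normal to Π_2 is DE × DF = (27, 0, -9).
Using D: Π_2 has equation 27x - 9z = 216.
Π_3: n_1·r = n_1·G gives 3x - 5y + z = -23.
Solving the 3×3 linear system -93x - 31y + 93z = -1333, 27x - 9z = 216, 3x - 5y + z = -23 (e.g. by elimination or Cramer's rule, determinant = -6696) gives (6, 7, -6).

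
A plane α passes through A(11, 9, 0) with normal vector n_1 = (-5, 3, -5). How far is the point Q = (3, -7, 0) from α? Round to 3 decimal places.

1.042

α: n_1·r = n_1·A gives -5x + 3y - 5z = -28.
n·Q − d = (-5)·(3) + (3)·(-7) + (-5)·(0) − (-28) = -8; |n| = √59.
Distance = |-8| / √59 = 8/√59 ≈ 1.042.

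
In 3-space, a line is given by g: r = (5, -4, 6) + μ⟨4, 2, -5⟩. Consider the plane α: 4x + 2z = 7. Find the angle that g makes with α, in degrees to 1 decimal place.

11.5

sin θ = |n·v| / (|n||v|) = |6| / (√20 · √45) = 0.20000.
θ ≈ 11.5°.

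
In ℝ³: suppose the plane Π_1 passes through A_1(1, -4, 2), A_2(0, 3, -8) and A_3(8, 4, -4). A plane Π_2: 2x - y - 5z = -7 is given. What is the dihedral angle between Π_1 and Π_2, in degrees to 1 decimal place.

38.8

A_1A_2 = (-1, 7, -10), A_1A_3 = (7, 8, -6); a normal to Π_1 is A_1A_2 × A_1A_3 = (38, -76, -57).
Using A_1: Π_1 has equation 38x - 76y - 57z = 228.
cos θ = |n₁·n₂| / (|n₁||n₂|) = |437| / (√10469 · √30).
θ = arccos(0.77977) ≈ 38.8°.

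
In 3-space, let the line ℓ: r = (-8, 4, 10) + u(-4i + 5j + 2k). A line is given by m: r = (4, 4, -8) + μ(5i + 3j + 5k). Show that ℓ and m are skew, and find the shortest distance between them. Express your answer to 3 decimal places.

Common perpendicular direction n = (-4, 5, 2) × (5, 3, 5) = (19, 30, -37).
With w = (4, 4, -8) − (-8, 4, 10) = (12, 0, -18), w · n = 894.
Since n ≠ 0 the lines are not parallel, and w · n = 894 ≠ 0 so they do not intersect; hence they are skew.
Distance = |w · n| / |n| = |894| / √2630 ≈ 17.432.

17.432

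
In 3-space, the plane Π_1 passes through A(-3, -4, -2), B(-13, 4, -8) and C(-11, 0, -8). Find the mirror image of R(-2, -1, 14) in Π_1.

(10, 5, 2)

AB = (-10, 8, -6), AC = (-8, 4, -6); a normal to Π_1 is AB × AC = (-24, -12, 24).
Using A: Π_1 has equation -24x - 12y + 24z = 72.
λ = (n·R − d)/|n|² = (396 − 72)/1296 = 1/4.
Reflection = R − 2λn = (-2, -1, 14) − (1/2)·(-24, -12, 24) = (10, 5, 2).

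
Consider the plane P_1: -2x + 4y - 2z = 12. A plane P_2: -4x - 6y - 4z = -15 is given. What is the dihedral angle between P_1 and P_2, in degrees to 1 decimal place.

78.6

cos θ = |n₁·n₂| / (|n₁||n₂|) = |-8| / (√24 · √68).
θ = arccos(0.19803) ≈ 78.6°.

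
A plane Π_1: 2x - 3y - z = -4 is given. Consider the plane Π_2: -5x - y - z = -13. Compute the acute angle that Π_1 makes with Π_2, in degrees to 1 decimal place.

72.0

cos θ = |n₁·n₂| / (|n₁||n₂|) = |-6| / (√14 · √27).
θ = arccos(0.30861) ≈ 72.0°.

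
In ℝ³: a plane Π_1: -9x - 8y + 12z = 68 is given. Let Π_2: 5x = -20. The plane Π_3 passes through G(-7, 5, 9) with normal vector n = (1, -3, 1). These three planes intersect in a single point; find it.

(-4, 5, 6)

Π_3: n·r = n·G gives x - 3y + z = -13.
Solving the 3×3 linear system -9x - 8y + 12z = 68, 5x = -20, x - 3y + z = -13 (e.g. by elimination or Cramer's rule, determinant = -140) gives (-4, 5, 6).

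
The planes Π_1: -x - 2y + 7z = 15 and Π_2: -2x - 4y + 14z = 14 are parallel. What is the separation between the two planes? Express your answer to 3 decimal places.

1.089

Rescale Π_2 by 1/2: -x - 2y + 7z = 7. Then distance = |15 − 7| / √54 ≈ 1.089.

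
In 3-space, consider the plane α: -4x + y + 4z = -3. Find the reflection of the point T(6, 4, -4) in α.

(-2, 6, 4)

λ = (n·T − d)/|n|² = (-36 − (-3))/33 = -1.
Reflection = T − 2λn = (6, 4, -4) − (-2)·(-4, 1, 4) = (-2, 6, 4).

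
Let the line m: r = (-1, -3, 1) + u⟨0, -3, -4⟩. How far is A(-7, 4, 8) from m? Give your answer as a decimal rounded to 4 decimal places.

6.1612

Taking (-1, -3, 1) on m with direction v = (0, -3, -4): w = A − (-1, -3, 1) = (-6, 7, 7), and w × v = (-7, -24, 18).
Distance = |w × v| / |v| = √949 / √25 ≈ 6.1612.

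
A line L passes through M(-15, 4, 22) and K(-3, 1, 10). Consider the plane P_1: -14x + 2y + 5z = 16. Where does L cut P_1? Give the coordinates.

A direction vector for L is K − M = (12, -3, -12).
Substitute r = (-15, 4, 22) + t(12, -3, -12) into the plane: 328 + (-234)t = 16, so t = 4/3.
Intersection: (-15, 4, 22) + (4/3)·(12, -3, -12) = (1, 0, 6).

(1, 0, 6)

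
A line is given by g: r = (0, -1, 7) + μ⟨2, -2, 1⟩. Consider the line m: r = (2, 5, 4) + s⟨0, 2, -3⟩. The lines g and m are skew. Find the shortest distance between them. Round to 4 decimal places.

3.8806

Common perpendicular direction n = (2, -2, 1) × (0, 2, -3) = (4, 6, 4).
With w = (2, 5, 4) − (0, -1, 7) = (2, 6, -3), w · n = 32.
Distance = |w · n| / |n| = |32| / √68 ≈ 3.8806.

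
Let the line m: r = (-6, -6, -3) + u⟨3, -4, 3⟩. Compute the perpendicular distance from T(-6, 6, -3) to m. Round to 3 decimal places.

Taking (-6, -6, -3) on m with direction v = (3, -4, 3): w = T − (-6, -6, -3) = (0, 12, 0), and w × v = (36, 0, -36).
Distance = |w × v| / |v| = √2592 / √34 ≈ 8.731.

8.731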